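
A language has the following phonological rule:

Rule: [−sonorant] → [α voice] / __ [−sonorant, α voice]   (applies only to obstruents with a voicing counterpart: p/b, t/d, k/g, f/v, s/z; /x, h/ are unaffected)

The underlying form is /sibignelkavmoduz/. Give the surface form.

sibignelkavmoduz

No segment of /sibignelkavmoduz/ meets the structural description of the rule, so the form surfaces unchanged.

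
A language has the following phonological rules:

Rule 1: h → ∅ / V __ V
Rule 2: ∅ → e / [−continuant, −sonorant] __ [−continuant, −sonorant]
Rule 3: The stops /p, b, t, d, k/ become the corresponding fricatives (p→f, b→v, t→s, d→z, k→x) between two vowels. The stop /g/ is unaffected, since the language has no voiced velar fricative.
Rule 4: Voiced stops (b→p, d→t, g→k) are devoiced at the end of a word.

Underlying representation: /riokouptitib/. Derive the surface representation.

rioxoufesisip

Rule 1 (intervocalic h-deletion): no segment meets the environment; /riokouptitib/ is unchanged.
Rule 2 (stop-cluster e-epenthesis): /p/ and /t/ form a stop–stop cluster, so [e] is inserted between them. /riokouptitib/ → riokoupetitib.
Rule 3 (intervocalic spirantization): /k/ is a stop between vowels /o/ and /o/, so it spirantizes to the fricative [x]. /p/ is a stop between vowels /u/ and /e/, so it spirantizes to the fricative [f]. /t/ is a stop between vowels /e/ and /i/, so it spirantizes to the fricative [s]. /t/ is a stop between vowels /i/ and /i/, so it spirantizes to the fricative [s]. /riokoupetitib/ → rioxoufesisib.
Rule 4 (final devoicing): /b/ is a voiced stop in word-final position, so it devoices to [p]. /rioxoufesisib/ → rioxoufesisip.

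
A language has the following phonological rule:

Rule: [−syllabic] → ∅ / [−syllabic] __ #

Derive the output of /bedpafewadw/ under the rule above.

bedpafewad

/w/ is the second consonant of a word-final cluster /dw/, so it deletes.
Surface form: [bedpafewad].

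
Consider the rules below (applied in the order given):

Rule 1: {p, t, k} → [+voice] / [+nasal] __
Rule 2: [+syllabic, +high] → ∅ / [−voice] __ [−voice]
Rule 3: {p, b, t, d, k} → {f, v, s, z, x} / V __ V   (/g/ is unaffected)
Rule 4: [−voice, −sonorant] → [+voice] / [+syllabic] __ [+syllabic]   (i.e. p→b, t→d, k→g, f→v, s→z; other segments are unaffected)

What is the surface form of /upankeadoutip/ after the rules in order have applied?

Rule 1 (post-nasal voicing): /k/ is a voiceless stop immediately after the nasal /n/, so it voices to [g]. /upankeadoutip/ → upangeadoutip.
Rule 2 (high vowel syncope): /i/ is a high vowel flanked by voiceless consonants /t/ and /p/, so it deletes. /upangeadoutip/ → upangeadoutp.
Rule 3 (intervocalic spirantization): /p/ is a stop between vowels /u/ and /a/, so it spirantizes to the fricative [f]. /d/ is a stop between vowels /a/ and /o/, so it spirantizes to the fricative [z]. /upangeadoutp/ → ufangeazoutp.
Rule 4 (intervocalic voicing): /f/ is a voiceless obstruent between vowels /u/ and /a/, so it voices to [v]. /ufangeazoutp/ → uvangeazoutp.

uvangeazoutp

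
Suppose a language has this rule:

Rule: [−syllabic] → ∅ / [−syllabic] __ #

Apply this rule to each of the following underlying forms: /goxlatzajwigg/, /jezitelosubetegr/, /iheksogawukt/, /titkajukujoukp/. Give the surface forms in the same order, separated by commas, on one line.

goxlatzajwig, jezitelosubeteg, iheksogawuk, titkajukujouk

/goxlatzajwigg/: /g/ is the second consonant of a word-final cluster /gg/, so it deletes. → [goxlatzajwig].
/jezitelosubetegr/: /r/ is the second consonant of a word-final cluster /gr/, so it deletes. → [jezitelosubeteg].
/iheksogawukt/: /t/ is the second consonant of a word-final cluster /kt/, so it deletes. → [iheksogawuk].
/titkajukujoukp/: /p/ is the second consonant of a word-final cluster /kp/, so it deletes. → [titkajukujouk].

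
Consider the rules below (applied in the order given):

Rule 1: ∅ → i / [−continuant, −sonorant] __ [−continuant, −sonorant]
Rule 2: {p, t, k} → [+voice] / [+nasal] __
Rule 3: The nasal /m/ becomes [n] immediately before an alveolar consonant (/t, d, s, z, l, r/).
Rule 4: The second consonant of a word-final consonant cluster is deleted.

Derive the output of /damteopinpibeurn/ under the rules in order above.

Rule 1 (stop-cluster i-epenthesis): no segment meets the environment; /damteopinpibeurn/ is unchanged.
Rule 2 (post-nasal voicing): /t/ is a voiceless stop immediately after the nasal /m/, so it voices to [d]. /p/ is a voiceless stop immediately after the nasal /n/, so it voices to [b]. /damteopinpibeurn/ → damdeopinbibeurn.
Rule 3 (nasal place assimilation): /m/ precedes the alveolar consonant /d/, so it assimilates in place to [n]. /damdeopinbibeurn/ → dandeopinbibeurn.
Rule 4 (final cluster simplification): /n/ is the second consonant of a word-final cluster /rn/, so it deletes. /dandeopinbibeurn/ → dandeopinbibeur.

dandeopinbibeur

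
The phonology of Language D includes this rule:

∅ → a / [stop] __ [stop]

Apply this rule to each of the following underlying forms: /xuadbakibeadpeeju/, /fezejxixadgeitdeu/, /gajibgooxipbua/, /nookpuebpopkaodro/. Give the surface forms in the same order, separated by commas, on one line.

/xuadbakibeadpeeju/: /d/ and /b/ form a stop–stop cluster, so [a] is inserted between them. /d/ and /p/ form a stop–stop cluster, so [a] is inserted between them. → [xuadabakibeadapeeju].
/fezejxixadgeitdeu/: /d/ and /g/ form a stop–stop cluster, so [a] is inserted between them. /t/ and /d/ form a stop–stop cluster, so [a] is inserted between them. → [fezejxixadageitadeu].
/gajibgooxipbua/: /b/ and /g/ form a stop–stop cluster, so [a] is inserted between them. /p/ and /b/ form a stop–stop cluster, so [a] is inserted between them. → [gajibagooxipabua].
/nookpuebpopkaodro/: /k/ and /p/ form a stop–stop cluster, so [a] is inserted between them. /b/ and /p/ form a stop–stop cluster, so [a] is inserted between them. /p/ and /k/ form a stop–stop cluster, so [a] is inserted between them. → [nookapuebapopakaodro].

xuadabakibeadapeeju, fezejxixadageitadeu, gajibagooxipabua, nookapuebapopakaodro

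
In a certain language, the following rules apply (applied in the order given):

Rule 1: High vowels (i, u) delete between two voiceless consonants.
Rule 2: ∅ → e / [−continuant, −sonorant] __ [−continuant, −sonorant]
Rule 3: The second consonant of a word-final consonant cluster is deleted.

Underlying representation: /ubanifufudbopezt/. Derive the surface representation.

ubaniffudebopez

Rule 1 (high vowel syncope): /u/ is a high vowel flanked by voiceless consonants /f/ and /f/, so it deletes. /ubanifufudbopezt/ → ubaniffudbopezt.
Rule 2 (stop-cluster e-epenthesis): /d/ and /b/ form a stop–stop cluster, so [e] is inserted between them. /ubaniffudbopezt/ → ubaniffudebopezt.
Rule 3 (final cluster simplification): /t/ is the second consonant of a word-final cluster /zt/, so it deletes. /ubaniffudebopezt/ → ubaniffudebopez.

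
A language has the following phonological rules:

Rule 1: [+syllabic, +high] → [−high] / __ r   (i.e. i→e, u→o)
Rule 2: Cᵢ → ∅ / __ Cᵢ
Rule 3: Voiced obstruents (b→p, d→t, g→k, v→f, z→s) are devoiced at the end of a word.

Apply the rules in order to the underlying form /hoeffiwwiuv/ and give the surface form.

Rule 1 (pre-rhotic lowering): no segment meets the environment; /hoeffiwwiuv/ is unchanged.
Rule 2 (degemination): /ff/ is a geminate; the first /f/ deletes. /ww/ is a geminate; the first /w/ deletes. /hoeffiwwiuv/ → hoefiwiuv.
Rule 3 (final devoicing): /v/ is a voiced obstruent in word-final position, so it devoices to [f]. /hoefiwiuv/ → hoefiwiuf.

hoefiwiuf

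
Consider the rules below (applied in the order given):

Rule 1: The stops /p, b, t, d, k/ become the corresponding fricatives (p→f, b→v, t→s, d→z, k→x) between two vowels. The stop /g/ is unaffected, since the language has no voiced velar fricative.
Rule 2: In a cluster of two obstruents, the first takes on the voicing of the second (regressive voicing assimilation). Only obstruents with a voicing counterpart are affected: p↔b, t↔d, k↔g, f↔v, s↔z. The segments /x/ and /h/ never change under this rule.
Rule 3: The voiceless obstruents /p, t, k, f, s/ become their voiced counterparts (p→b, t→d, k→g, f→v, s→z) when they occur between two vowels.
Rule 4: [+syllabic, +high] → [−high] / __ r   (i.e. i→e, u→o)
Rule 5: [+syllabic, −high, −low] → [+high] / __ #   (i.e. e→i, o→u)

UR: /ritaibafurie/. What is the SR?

Rule 1 (intervocalic spirantization): /t/ is a stop between vowels /i/ and /a/, so it spirantizes to the fricative [s]. /b/ is a stop between vowels /i/ and /a/, so it spirantizes to the fricative [v]. /ritaibafurie/ → risaivafurie.
Rule 2 (regressive voicing assimilation): no segment meets the environment; /risaivafurie/ is unchanged.
Rule 3 (intervocalic voicing): /s/ is a voiceless obstruent between vowels /i/ and /a/, so it voices to [z]. /f/ is a voiceless obstruent between vowels /a/ and /u/, so it voices to [v]. /risaivafurie/ → rizaivavurie.
Rule 4 (pre-rhotic lowering): /u/ is a high vowel immediately before /r/, so it lowers to [o]. /rizaivavurie/ → rizaivavorie.
Rule 5 (final vowel raising): /e/ is a mid vowel in word-final position, so it raises to [i]. /rizaivavorie/ → rizaivavorii.

rizaivavorii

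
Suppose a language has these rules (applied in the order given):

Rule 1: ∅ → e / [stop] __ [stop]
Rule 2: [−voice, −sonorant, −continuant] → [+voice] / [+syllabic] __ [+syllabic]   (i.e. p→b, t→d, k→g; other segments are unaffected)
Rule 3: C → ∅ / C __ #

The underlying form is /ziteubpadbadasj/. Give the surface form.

zideubebadebadas

Rule 1 (stop-cluster e-epenthesis): /b/ and /p/ form a stop–stop cluster, so [e] is inserted between them. /d/ and /b/ form a stop–stop cluster, so [e] is inserted between them. /ziteubpadbadasj/ → ziteubepadebadasj.
Rule 2 (intervocalic voicing): /t/ is a voiceless stop between vowels /i/ and /e/, so it voices to [d]. /p/ is a voiceless stop between vowels /e/ and /a/, so it voices to [b]. /ziteubepadebadasj/ → zideubebadebadasj.
Rule 3 (final cluster simplification): /j/ is the second consonant of a word-final cluster /sj/, so it deletes. /zideubebadebadasj/ → zideubebadebadas.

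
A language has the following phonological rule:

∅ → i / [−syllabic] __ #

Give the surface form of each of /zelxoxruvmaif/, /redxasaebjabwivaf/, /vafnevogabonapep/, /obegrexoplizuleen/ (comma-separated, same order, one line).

zelxoxruvmaifi, redxasaebjabwivafi, vafnevogabonapepi, obegrexoplizuleeni

/zelxoxruvmaif/: the form ends in the consonant /f/, so [i] is inserted word-finally. → [zelxoxruvmaifi].
/redxasaebjabwivaf/: the form ends in the consonant /f/, so [i] is inserted word-finally. → [redxasaebjabwivafi].
/vafnevogabonapep/: the form ends in the consonant /p/, so [i] is inserted word-finally. → [vafnevogabonapepi].
/obegrexoplizuleen/: the form ends in the consonant /n/, so [i] is inserted word-finally. → [obegrexoplizuleeni].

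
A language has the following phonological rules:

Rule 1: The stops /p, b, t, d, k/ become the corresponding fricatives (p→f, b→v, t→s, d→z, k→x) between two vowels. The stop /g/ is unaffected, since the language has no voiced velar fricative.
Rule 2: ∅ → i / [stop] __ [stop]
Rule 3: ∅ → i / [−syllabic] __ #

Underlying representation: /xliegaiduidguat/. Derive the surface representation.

xliegaizuidiguati

Rule 1 (intervocalic spirantization): /d/ is a stop between vowels /i/ and /u/, so it spirantizes to the fricative [z]. /xliegaiduidguat/ → xliegaizuidguat.
Rule 2 (stop-cluster i-epenthesis): /d/ and /g/ form a stop–stop cluster, so [i] is inserted between them. /xliegaizuidguat/ → xliegaizuidiguat.
Rule 3 (final i-epenthesis): the form ends in the consonant /t/, so [i] is inserted word-finally. /xliegaizuidiguat/ → xliegaizuidiguati.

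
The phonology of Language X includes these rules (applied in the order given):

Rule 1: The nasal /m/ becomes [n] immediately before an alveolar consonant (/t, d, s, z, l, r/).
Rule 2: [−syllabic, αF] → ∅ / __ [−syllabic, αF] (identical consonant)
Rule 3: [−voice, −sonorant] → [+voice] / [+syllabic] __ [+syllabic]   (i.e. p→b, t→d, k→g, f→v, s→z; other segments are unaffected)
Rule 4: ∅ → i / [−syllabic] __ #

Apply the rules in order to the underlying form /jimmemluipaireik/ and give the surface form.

jimenluibaireiki

Rule 1 (nasal place assimilation): /m/ precedes the alveolar consonant /l/, so it assimilates in place to [n]. /jimmemluipaireik/ → jimmenluipaireik.
Rule 2 (degemination): /mm/ is a geminate; the first /m/ deletes. /jimmenluipaireik/ → jimenluipaireik.
Rule 3 (intervocalic voicing): /p/ is a voiceless obstruent between vowels /i/ and /a/, so it voices to [b]. /jimenluipaireik/ → jimenluibaireik.
Rule 4 (final i-epenthesis): the form ends in the consonant /k/, so [i] is inserted word-finally. /jimenluibaireik/ → jimenluibaireiki.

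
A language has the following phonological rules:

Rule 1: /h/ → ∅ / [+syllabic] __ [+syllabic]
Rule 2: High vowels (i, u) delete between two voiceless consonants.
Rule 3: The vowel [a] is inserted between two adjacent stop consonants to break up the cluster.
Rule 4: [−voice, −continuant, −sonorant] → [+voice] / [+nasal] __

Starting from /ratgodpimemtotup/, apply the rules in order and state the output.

Rule 1 (intervocalic h-deletion): no segment meets the environment; /ratgodpimemtotup/ is unchanged.
Rule 2 (high vowel syncope): /u/ is a high vowel flanked by voiceless consonants /t/ and /p/, so it deletes. /ratgodpimemtotup/ → ratgodpimemtotp.
Rule 3 (stop-cluster a-epenthesis): /t/ and /g/ form a stop–stop cluster, so [a] is inserted between them. /d/ and /p/ form a stop–stop cluster, so [a] is inserted between them. /t/ and /p/ form a stop–stop cluster, so [a] is inserted between them. /ratgodpimemtotp/ → ratagodapimemtotap.
Rule 4 (post-nasal voicing): /t/ is a voiceless stop immediately after the nasal /m/, so it voices to [d]. /ratagodapimemtotap/ → ratagodapimemdotap.

ratagodapimemdotap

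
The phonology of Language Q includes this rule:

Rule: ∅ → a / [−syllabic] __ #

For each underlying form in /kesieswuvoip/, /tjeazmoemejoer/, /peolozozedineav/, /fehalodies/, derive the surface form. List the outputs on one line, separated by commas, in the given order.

/kesieswuvoip/: the form ends in the consonant /p/, so [a] is inserted word-finally. → [kesieswuvoipa].
/tjeazmoemejoer/: the form ends in the consonant /r/, so [a] is inserted word-finally. → [tjeazmoemejoera].
/peolozozedineav/: the form ends in the consonant /v/, so [a] is inserted word-finally. → [peolozozedineava].
/fehalodies/: the form ends in the consonant /s/, so [a] is inserted word-finally. → [fehalodiesa].

kesieswuvoipa, tjeazmoemejoera, peolozozedineava, fehalodiesa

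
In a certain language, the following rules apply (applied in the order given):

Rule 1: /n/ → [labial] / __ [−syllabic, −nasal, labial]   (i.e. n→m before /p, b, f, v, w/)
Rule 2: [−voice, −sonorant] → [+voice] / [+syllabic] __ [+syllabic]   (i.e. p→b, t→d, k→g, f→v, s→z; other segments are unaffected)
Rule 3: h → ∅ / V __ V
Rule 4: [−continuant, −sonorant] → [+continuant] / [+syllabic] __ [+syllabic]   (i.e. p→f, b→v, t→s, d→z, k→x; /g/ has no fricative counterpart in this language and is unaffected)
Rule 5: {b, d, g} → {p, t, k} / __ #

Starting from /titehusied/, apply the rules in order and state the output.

Rule 1 (nasal place assimilation): no segment meets the environment; /titehusied/ is unchanged.
Rule 2 (intervocalic voicing): /t/ is a voiceless obstruent between vowels /i/ and /e/, so it voices to [d]. /s/ is a voiceless obstruent between vowels /u/ and /i/, so it voices to [z]. /titehusied/ → tidehuzied.
Rule 3 (intervocalic h-deletion): /h/ occurs between vowels /e/ and /u/, so it deletes. /tidehuzied/ → tideuzied.
Rule 4 (intervocalic spirantization): /d/ is a stop between vowels /i/ and /e/, so it spirantizes to the fricative [z]. /tideuzied/ → tizeuzied.
Rule 5 (final devoicing): /d/ is a voiced stop in word-final position, so it devoices to [t]. /tizeuzied/ → tizeuziet.

tizeuziet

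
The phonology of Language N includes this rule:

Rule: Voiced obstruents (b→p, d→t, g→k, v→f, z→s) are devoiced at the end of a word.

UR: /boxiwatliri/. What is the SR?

boxiwatliri

No segment of /boxiwatliri/ meets the structural description of the rule, so the form surfaces unchanged.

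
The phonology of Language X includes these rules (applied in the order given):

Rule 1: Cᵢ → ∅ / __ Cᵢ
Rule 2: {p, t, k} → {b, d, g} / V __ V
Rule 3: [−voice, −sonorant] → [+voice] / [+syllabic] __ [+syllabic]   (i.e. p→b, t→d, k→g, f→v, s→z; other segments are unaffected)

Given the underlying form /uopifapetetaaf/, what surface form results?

Rule 1 (degemination): no segment meets the environment; /uopifapetetaaf/ is unchanged.
Rule 2 (intervocalic voicing): /p/ is a voiceless stop between vowels /o/ and /i/, so it voices to [b]. /p/ is a voiceless stop between vowels /a/ and /e/, so it voices to [b]. /t/ is a voiceless stop between vowels /e/ and /e/, so it voices to [d]. /t/ is a voiceless stop between vowels /e/ and /a/, so it voices to [d]. /uopifapetetaaf/ → uobifabededaaf.
Rule 3 (intervocalic voicing): /f/ is a voiceless obstruent between vowels /i/ and /a/, so it voices to [v]. /uobifabededaaf/ → uobivabededaaf.

uobivabededaaf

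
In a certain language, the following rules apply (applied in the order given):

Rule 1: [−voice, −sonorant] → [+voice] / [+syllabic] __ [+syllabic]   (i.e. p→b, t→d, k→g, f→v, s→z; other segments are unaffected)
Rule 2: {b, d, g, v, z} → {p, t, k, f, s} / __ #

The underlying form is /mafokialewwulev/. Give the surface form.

Rule 1 (intervocalic voicing): /f/ is a voiceless obstruent between vowels /a/ and /o/, so it voices to [v]. /k/ is a voiceless obstruent between vowels /o/ and /i/, so it voices to [g]. /mafokialewwulev/ → mavogialewwulev.
Rule 2 (final devoicing): /v/ is a voiced obstruent in word-final position, so it devoices to [f]. /mavogialewwulev/ → mavogialewwulef.

mavogialewwulef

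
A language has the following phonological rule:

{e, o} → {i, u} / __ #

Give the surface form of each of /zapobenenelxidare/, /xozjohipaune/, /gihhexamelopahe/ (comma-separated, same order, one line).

zapobenenelxidari, xozjohipauni, gihhexamelopahi

/zapobenenelxidare/: /e/ is a mid vowel in word-final position, so it raises to [i]. → [zapobenenelxidari].
/xozjohipaune/: /e/ is a mid vowel in word-final position, so it raises to [i]. → [xozjohipauni].
/gihhexamelopahe/: /e/ is a mid vowel in word-final position, so it raises to [i]. → [gihhexamelopahi].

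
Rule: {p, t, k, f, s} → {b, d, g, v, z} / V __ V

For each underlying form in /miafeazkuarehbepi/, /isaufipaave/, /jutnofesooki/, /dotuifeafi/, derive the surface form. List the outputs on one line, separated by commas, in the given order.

miaveazkuarehbebi, izauvibaave, jutnovezoogi, doduiveavi

/miafeazkuarehbepi/: /f/ is a voiceless obstruent between vowels /a/ and /e/, so it voices to [v]. /p/ is a voiceless obstruent between vowels /e/ and /i/, so it voices to [b]. → [miaveazkuarehbebi].
/isaufipaave/: /s/ is a voiceless obstruent between vowels /i/ and /a/, so it voices to [z]. /f/ is a voiceless obstruent between vowels /u/ and /i/, so it voices to [v]. /p/ is a voiceless obstruent between vowels /i/ and /a/, so it voices to [b]. → [izauvibaave].
/jutnofesooki/: /f/ is a voiceless obstruent between vowels /o/ and /e/, so it voices to [v]. /s/ is a voiceless obstruent between vowels /e/ and /o/, so it voices to [z]. /k/ is a voiceless obstruent between vowels /o/ and /i/, so it voices to [g]. → [jutnovezoogi].
/dotuifeafi/: /t/ is a voiceless obstruent between vowels /o/ and /u/, so it voices to [d]. /f/ is a voiceless obstruent between vowels /i/ and /e/, so it voices to [v]. /f/ is a voiceless obstruent between vowels /a/ and /i/, so it voices to [v]. → [doduiveavi].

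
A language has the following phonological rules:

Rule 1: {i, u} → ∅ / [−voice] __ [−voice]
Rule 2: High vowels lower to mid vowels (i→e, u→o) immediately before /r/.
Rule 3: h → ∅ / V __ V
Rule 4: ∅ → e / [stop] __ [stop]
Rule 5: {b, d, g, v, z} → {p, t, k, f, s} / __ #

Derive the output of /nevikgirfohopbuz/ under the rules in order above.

Rule 1 (high vowel syncope): no segment meets the environment; /nevikgirfohopbuz/ is unchanged.
Rule 2 (pre-rhotic lowering): /i/ is a high vowel immediately before /r/, so it lowers to [e]. /nevikgirfohopbuz/ → nevikgerfohopbuz.
Rule 3 (intervocalic h-deletion): /h/ occurs between vowels /o/ and /o/, so it deletes. /nevikgerfohopbuz/ → nevikgerfoopbuz.
Rule 4 (stop-cluster e-epenthesis): /k/ and /g/ form a stop–stop cluster, so [e] is inserted between them. /p/ and /b/ form a stop–stop cluster, so [e] is inserted between them. /nevikgerfoopbuz/ → nevikegerfoopebuz.
Rule 5 (final devoicing): /z/ is a voiced obstruent in word-final position, so it devoices to [s]. /nevikegerfoopebuz/ → nevikegerfoopebus.

nevikegerfoopebus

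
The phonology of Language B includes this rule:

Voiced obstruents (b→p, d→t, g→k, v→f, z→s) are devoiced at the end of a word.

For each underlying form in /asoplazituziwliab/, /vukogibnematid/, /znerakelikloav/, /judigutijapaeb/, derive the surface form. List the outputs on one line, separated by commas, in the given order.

asoplazituziwliap, vukogibnematit, znerakelikloaf, judigutijapaep

/asoplazituziwliab/: /b/ is a voiced obstruent in word-final position, so it devoices to [p]. → [asoplazituziwliap].
/vukogibnematid/: /d/ is a voiced obstruent in word-final position, so it devoices to [t]. → [vukogibnematit].
/znerakelikloav/: /v/ is a voiced obstruent in word-final position, so it devoices to [f]. → [znerakelikloaf].
/judigutijapaeb/: /b/ is a voiced obstruent in word-final position, so it devoices to [p]. → [judigutijapaep].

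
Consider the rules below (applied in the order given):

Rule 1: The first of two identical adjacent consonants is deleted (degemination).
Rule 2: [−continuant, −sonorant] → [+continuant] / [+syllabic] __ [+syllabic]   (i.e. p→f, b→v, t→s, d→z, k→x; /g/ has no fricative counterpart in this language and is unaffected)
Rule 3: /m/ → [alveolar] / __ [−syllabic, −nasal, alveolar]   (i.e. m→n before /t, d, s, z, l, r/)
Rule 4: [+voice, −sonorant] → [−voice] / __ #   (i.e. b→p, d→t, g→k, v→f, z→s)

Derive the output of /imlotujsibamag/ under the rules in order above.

inlosujsivamak

Rule 1 (degemination): no segment meets the environment; /imlotujsibamag/ is unchanged.
Rule 2 (intervocalic spirantization): /t/ is a stop between vowels /o/ and /u/, so it spirantizes to the fricative [s]. /b/ is a stop between vowels /i/ and /a/, so it spirantizes to the fricative [v]. /imlotujsibamag/ → imlosujsivamag.
Rule 3 (nasal place assimilation): /m/ precedes the alveolar consonant /l/, so it assimilates in place to [n]. /imlosujsivamag/ → inlosujsivamag.
Rule 4 (final devoicing): /g/ is a voiced obstruent in word-final position, so it devoices to [k]. /inlosujsivamag/ → inlosujsivamak.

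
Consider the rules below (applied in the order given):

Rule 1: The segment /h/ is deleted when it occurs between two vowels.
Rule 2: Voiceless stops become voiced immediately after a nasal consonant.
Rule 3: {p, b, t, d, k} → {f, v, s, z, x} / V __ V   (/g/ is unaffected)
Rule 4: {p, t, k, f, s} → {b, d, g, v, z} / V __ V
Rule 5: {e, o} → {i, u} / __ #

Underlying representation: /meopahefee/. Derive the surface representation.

meovaevei

Rule 1 (intervocalic h-deletion): /h/ occurs between vowels /a/ and /e/, so it deletes. /meopahefee/ → meopaefee.
Rule 2 (post-nasal voicing): no segment meets the environment; /meopaefee/ is unchanged.
Rule 3 (intervocalic spirantization): /p/ is a stop between vowels /o/ and /a/, so it spirantizes to the fricative [f]. /meopaefee/ → meofaefee.
Rule 4 (intervocalic voicing): /f/ is a voiceless obstruent between vowels /o/ and /a/, so it voices to [v]. /f/ is a voiceless obstruent between vowels /e/ and /e/, so it voices to [v]. /meofaefee/ → meovaevee.
Rule 5 (final vowel raising): /e/ is a mid vowel in word-final position, so it raises to [i]. /meovaevee/ → meovaevei.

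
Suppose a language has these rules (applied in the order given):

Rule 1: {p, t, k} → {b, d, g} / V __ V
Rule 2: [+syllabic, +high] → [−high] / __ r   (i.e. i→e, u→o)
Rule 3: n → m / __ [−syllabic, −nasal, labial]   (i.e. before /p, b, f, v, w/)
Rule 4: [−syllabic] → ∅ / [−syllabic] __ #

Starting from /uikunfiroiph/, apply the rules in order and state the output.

Rule 1 (intervocalic voicing): /k/ is a voiceless stop between vowels /i/ and /u/, so it voices to [g]. /uikunfiroiph/ → uigunfiroiph.
Rule 2 (pre-rhotic lowering): /i/ is a high vowel immediately before /r/, so it lowers to [e]. /uigunfiroiph/ → uigunferoiph.
Rule 3 (nasal place assimilation): /n/ precedes the labial consonant /f/, so it assimilates in place to [m]. /uigunferoiph/ → uigumferoiph.
Rule 4 (final cluster simplification): /h/ is the second consonant of a word-final cluster /ph/, so it deletes. /uigumferoiph/ → uigumferoip.

uigumferoip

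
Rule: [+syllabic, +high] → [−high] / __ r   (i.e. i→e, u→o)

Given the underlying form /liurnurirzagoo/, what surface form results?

/u/ is a high vowel immediately before /r/, so it lowers to [o].
/u/ is a high vowel immediately before /r/, so it lowers to [o].
/i/ is a high vowel immediately before /r/, so it lowers to [e].
The other instance of /i/ does not occur in the required environment and remains unchanged.
Surface form: [liornorerzagoo].

liornorerzagoo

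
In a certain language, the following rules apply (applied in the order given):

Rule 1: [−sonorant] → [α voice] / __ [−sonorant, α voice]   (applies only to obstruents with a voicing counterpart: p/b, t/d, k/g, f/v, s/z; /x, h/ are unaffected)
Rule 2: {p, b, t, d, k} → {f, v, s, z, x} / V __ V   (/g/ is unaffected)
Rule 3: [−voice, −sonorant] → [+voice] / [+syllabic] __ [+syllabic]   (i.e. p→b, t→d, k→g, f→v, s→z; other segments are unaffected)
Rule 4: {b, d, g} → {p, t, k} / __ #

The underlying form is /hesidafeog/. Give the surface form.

hezizaveok

Rule 1 (regressive voicing assimilation): no segment meets the environment; /hesidafeog/ is unchanged.
Rule 2 (intervocalic spirantization): /d/ is a stop between vowels /i/ and /a/, so it spirantizes to the fricative [z]. /hesidafeog/ → hesizafeog.
Rule 3 (intervocalic voicing): /s/ is a voiceless obstruent between vowels /e/ and /i/, so it voices to [z]. /f/ is a voiceless obstruent between vowels /a/ and /e/, so it voices to [v]. /hesizafeog/ → hezizaveog.
Rule 4 (final devoicing): /g/ is a voiced stop in word-final position, so it devoices to [k]. /hezizaveog/ → hezizaveok.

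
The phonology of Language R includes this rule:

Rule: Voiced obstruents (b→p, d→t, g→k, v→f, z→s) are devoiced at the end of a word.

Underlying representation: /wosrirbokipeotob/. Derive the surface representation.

Scanning /wosrirbokipeotob/: /b/ at position 7 is not in the conditioning environment; /b/ is a voiced obstruent in word-final position, so it devoices to [p].
Result: [wosrirbokipeotop].

wosrirbokipeotop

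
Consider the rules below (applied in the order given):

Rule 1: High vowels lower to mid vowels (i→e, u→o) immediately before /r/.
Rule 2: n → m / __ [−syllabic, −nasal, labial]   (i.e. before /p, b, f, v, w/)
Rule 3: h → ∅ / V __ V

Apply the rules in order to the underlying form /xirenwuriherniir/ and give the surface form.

Rule 1 (pre-rhotic lowering): /i/ is a high vowel immediately before /r/, so it lowers to [e]. /u/ is a high vowel immediately before /r/, so it lowers to [o]. /i/ is a high vowel immediately before /r/, so it lowers to [e]. /xirenwuriherniir/ → xerenworihernier.
Rule 2 (nasal place assimilation): /n/ precedes the labial consonant /w/, so it assimilates in place to [m]. /xerenworihernier/ → xeremworihernier.
Rule 3 (intervocalic h-deletion): /h/ occurs between vowels /i/ and /e/, so it deletes. /xeremworihernier/ → xeremworiernier.

xeremworiernier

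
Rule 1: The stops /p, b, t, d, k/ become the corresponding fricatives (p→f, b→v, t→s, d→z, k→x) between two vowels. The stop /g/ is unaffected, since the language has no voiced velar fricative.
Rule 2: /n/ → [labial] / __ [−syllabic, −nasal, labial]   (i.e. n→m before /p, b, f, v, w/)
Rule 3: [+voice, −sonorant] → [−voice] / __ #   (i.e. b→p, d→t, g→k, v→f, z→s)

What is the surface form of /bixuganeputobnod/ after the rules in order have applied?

Rule 1 (intervocalic spirantization): /p/ is a stop between vowels /e/ and /u/, so it spirantizes to the fricative [f]. /t/ is a stop between vowels /u/ and /o/, so it spirantizes to the fricative [s]. /bixuganeputobnod/ → bixuganefusobnod.
Rule 2 (nasal place assimilation): no segment meets the environment; /bixuganefusobnod/ is unchanged.
Rule 3 (final devoicing): /d/ is a voiced obstruent in word-final position, so it devoices to [t]. /bixuganefusobnod/ → bixuganefusobnot.

bixuganefusobnot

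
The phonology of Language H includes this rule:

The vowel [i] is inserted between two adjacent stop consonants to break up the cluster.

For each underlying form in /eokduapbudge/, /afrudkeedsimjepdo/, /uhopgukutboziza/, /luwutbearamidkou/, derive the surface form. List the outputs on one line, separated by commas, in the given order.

eokiduapibudige, afrudikeedsimjepido, uhopigukutiboziza, luwutibearamidikou

/eokduapbudge/: /k/ and /d/ form a stop–stop cluster, so [i] is inserted between them. /p/ and /b/ form a stop–stop cluster, so [i] is inserted between them. /d/ and /g/ form a stop–stop cluster, so [i] is inserted between them. → [eokiduapibudige].
/afrudkeedsimjepdo/: /d/ and /k/ form a stop–stop cluster, so [i] is inserted between them. /p/ and /d/ form a stop–stop cluster, so [i] is inserted between them. → [afrudikeedsimjepido].
/uhopgukutboziza/: /p/ and /g/ form a stop–stop cluster, so [i] is inserted between them. /t/ and /b/ form a stop–stop cluster, so [i] is inserted between them. → [uhopigukutiboziza].
/luwutbearamidkou/: /t/ and /b/ form a stop–stop cluster, so [i] is inserted between them. /d/ and /k/ form a stop–stop cluster, so [i] is inserted between them. → [luwutibearamidikou].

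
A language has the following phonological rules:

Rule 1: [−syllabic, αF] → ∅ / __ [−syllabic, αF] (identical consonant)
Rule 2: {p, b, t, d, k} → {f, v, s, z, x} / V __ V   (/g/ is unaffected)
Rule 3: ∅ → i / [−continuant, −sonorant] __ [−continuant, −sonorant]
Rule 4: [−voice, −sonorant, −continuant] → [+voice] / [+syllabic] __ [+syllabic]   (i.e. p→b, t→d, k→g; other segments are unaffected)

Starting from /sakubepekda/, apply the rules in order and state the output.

Rule 1 (degemination): no segment meets the environment; /sakubepekda/ is unchanged.
Rule 2 (intervocalic spirantization): /k/ is a stop between vowels /a/ and /u/, so it spirantizes to the fricative [x]. /b/ is a stop between vowels /u/ and /e/, so it spirantizes to the fricative [v]. /p/ is a stop between vowels /e/ and /e/, so it spirantizes to the fricative [f]. /sakubepekda/ → saxuvefekda.
Rule 3 (stop-cluster i-epenthesis): /k/ and /d/ form a stop–stop cluster, so [i] is inserted between them. /saxuvefekda/ → saxuvefekida.
Rule 4 (intervocalic voicing): /k/ is a voiceless stop between vowels /e/ and /i/, so it voices to [g]. /saxuvefekida/ → saxuvefegida.

saxuvefegida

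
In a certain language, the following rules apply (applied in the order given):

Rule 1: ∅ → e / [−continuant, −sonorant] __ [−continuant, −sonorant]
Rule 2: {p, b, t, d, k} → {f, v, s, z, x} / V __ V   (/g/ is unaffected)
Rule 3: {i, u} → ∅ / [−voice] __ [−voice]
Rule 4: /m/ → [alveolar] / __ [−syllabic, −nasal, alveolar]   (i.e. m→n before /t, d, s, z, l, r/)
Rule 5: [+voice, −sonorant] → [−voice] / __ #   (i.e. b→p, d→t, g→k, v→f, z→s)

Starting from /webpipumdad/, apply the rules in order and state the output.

weveffundat

Rule 1 (stop-cluster e-epenthesis): /b/ and /p/ form a stop–stop cluster, so [e] is inserted between them. /webpipumdad/ → webepipumdad.
Rule 2 (intervocalic spirantization): /b/ is a stop between vowels /e/ and /e/, so it spirantizes to the fricative [v]. /p/ is a stop between vowels /e/ and /i/, so it spirantizes to the fricative [f]. /p/ is a stop between vowels /i/ and /u/, so it spirantizes to the fricative [f]. /webepipumdad/ → wevefifumdad.
Rule 3 (high vowel syncope): /i/ is a high vowel flanked by voiceless consonants /f/ and /f/, so it deletes. /wevefifumdad/ → weveffumdad.
Rule 4 (nasal place assimilation): /m/ precedes the alveolar consonant /d/, so it assimilates in place to [n]. /weveffumdad/ → weveffundad.
Rule 5 (final devoicing): /d/ is a voiced obstruent in word-final position, so it devoices to [t]. /weveffundad/ → weveffundat.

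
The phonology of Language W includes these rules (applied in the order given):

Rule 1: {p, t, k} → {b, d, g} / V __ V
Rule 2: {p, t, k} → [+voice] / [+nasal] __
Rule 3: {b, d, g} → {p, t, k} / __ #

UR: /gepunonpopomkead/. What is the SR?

Rule 1 (intervocalic voicing): /p/ is a voiceless stop between vowels /e/ and /u/, so it voices to [b]. /p/ is a voiceless stop between vowels /o/ and /o/, so it voices to [b]. /gepunonpopomkead/ → gebunonpobomkead.
Rule 2 (post-nasal voicing): /p/ is a voiceless stop immediately after the nasal /n/, so it voices to [b]. /k/ is a voiceless stop immediately after the nasal /m/, so it voices to [g]. /gebunonpobomkead/ → gebunonbobomgead.
Rule 3 (final devoicing): /d/ is a voiced stop in word-final position, so it devoices to [t]. /gebunonbobomgead/ → gebunonbobomgeat.

gebunonbobomgeat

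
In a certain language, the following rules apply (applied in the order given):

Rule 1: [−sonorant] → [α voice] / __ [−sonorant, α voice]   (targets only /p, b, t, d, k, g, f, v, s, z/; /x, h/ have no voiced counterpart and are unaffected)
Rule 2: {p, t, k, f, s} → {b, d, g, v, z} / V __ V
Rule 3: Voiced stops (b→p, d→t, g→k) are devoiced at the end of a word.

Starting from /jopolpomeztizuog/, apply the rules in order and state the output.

jobolpomestizuok

Rule 1 (regressive voicing assimilation): /z/ precedes the voiceless obstruent /t/, so it devoices to [s] by assimilation. /jopolpomeztizuog/ → jopolpomestizuog.
Rule 2 (intervocalic voicing): /p/ is a voiceless obstruent between vowels /o/ and /o/, so it voices to [b]. /jopolpomestizuog/ → jobolpomestizuog.
Rule 3 (final devoicing): /g/ is a voiced stop in word-final position, so it devoices to [k]. /jobolpomestizuog/ → jobolpomestizuok.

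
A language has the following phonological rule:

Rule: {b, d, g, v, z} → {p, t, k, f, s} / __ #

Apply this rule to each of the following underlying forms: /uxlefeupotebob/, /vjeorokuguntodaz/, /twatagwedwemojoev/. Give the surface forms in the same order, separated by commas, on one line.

/uxlefeupotebob/: /b/ is a voiced obstruent in word-final position, so it devoices to [p]. → [uxlefeupotebop].
/vjeorokuguntodaz/: /z/ is a voiced obstruent in word-final position, so it devoices to [s]. → [vjeorokuguntodas].
/twatagwedwemojoev/: /v/ is a voiced obstruent in word-final position, so it devoices to [f]. → [twatagwedwemojoef].

uxlefeupotebop, vjeorokuguntodas, twatagwedwemojoef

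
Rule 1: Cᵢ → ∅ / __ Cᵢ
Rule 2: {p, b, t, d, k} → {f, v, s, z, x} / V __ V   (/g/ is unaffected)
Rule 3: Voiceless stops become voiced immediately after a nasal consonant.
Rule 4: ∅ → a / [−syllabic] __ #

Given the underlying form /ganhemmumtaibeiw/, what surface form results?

ganhemumdaiveiwa

Rule 1 (degemination): /mm/ is a geminate; the first /m/ deletes. /ganhemmumtaibeiw/ → ganhemumtaibeiw.
Rule 2 (intervocalic spirantization): /b/ is a stop between vowels /i/ and /e/, so it spirantizes to the fricative [v]. /ganhemumtaibeiw/ → ganhemumtaiveiw.
Rule 3 (post-nasal voicing): /t/ is a voiceless stop immediately after the nasal /m/, so it voices to [d]. /ganhemumtaiveiw/ → ganhemumdaiveiw.
Rule 4 (final a-epenthesis): the form ends in the consonant /w/, so [a] is inserted word-finally. /ganhemumdaiveiw/ → ganhemumdaiveiwa.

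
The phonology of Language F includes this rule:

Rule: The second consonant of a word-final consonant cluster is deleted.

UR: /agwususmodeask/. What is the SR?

agwususmodeas

/k/ is the second consonant of a word-final cluster /sk/, so it deletes.
Surface form: [agwususmodeas].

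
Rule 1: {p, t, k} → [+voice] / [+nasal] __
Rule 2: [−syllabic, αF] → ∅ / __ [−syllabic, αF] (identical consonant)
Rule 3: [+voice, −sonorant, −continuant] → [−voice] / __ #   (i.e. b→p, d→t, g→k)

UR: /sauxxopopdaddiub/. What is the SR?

sauxopopdadiup

Rule 1 (post-nasal voicing): no segment meets the environment; /sauxxopopdaddiub/ is unchanged.
Rule 2 (degemination): /xx/ is a geminate; the first /x/ deletes. /dd/ is a geminate; the first /d/ deletes. /sauxxopopdaddiub/ → sauxopopdadiub.
Rule 3 (final devoicing): /b/ is a voiced stop in word-final position, so it devoices to [p]. /sauxopopdadiub/ → sauxopopdadiup.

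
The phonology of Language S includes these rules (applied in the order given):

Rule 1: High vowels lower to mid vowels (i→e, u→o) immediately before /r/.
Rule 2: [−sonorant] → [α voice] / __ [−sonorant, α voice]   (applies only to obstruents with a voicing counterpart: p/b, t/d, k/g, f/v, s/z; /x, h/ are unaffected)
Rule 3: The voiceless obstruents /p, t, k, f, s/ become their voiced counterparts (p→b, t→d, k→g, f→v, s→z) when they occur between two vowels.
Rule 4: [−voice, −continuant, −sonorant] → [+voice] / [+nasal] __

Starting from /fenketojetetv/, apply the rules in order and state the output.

fengedojededv

Rule 1 (pre-rhotic lowering): no segment meets the environment; /fenketojetetv/ is unchanged.
Rule 2 (regressive voicing assimilation): /t/ precedes the voiced obstruent /v/, so it voices to [d] by assimilation. /fenketojetetv/ → fenketojetedv.
Rule 3 (intervocalic voicing): /t/ is a voiceless obstruent between vowels /e/ and /o/, so it voices to [d]. /t/ is a voiceless obstruent between vowels /e/ and /e/, so it voices to [d]. /fenketojetedv/ → fenkedojededv.
Rule 4 (post-nasal voicing): /k/ is a voiceless stop immediately after the nasal /n/, so it voices to [g]. /fenkedojededv/ → fengedojededv.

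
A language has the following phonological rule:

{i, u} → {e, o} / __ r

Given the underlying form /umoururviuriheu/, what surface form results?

umoororvioriheu

/u/ is a high vowel immediately before /r/, so it lowers to [o].
/u/ is a high vowel immediately before /r/, so it lowers to [o].
/u/ is a high vowel immediately before /r/, so it lowers to [o].
The other instances of /u/, /i/ do not occur in the required environment and remain unchanged.
Surface form: [umoororvioriheu].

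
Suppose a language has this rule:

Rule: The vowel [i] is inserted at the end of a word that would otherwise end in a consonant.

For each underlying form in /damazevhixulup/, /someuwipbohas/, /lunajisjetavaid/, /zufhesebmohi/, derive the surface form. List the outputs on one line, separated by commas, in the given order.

damazevhixulupi, someuwipbohasi, lunajisjetavaidi, zufhesebmohi

/damazevhixulup/: the form ends in the consonant /p/, so [i] is inserted word-finally. → [damazevhixulupi].
/someuwipbohas/: the form ends in the consonant /s/, so [i] is inserted word-finally. → [someuwipbohasi].
/lunajisjetavaid/: the form ends in the consonant /d/, so [i] is inserted word-finally. → [lunajisjetavaidi].
/zufhesebmohi/: the rule's environment is not met; surfaces unchanged as [zufhesebmohi].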